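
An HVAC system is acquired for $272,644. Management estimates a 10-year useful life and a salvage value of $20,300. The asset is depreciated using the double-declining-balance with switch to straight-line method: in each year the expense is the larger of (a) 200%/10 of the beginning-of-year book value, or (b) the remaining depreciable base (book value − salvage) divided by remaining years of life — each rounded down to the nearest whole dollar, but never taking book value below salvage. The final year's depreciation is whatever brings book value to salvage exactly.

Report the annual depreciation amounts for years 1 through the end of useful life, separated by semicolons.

Depreciable base = $272,644 − $20,300 = $252,344.
Year 1: DB = ⌊$272,644 × 200%/10⌋ = $54,528; SL = ⌊$252,344/10⌋ = $25,234 → take DB $54,528. Book value $218,116.
Year 2: DB = ⌊$218,116 × 200%/10⌋ = $43,623; SL = ⌊$197,816/9⌋ = $21,979 → take DB $43,623. Book value $174,493.
Year 3: DB = ⌊$174,493 × 200%/10⌋ = $34,898; SL = ⌊$154,193/8⌋ = $19,274 → take DB $34,898. Book value $139,595.
Year 4: DB = ⌊$139,595 × 200%/10⌋ = $27,919; SL = ⌊$119,295/7⌋ = $17,042 → take DB $27,919. Book value $111,676.
Year 5: DB = ⌊$111,676 × 200%/10⌋ = $22,335; SL = ⌊$91,376/6⌋ = $15,229 → take DB $22,335. Book value $89,341.
Year 6: DB = ⌊$89,341 × 200%/10⌋ = $17,868; SL = ⌊$69,041/5⌋ = $13,808 → take DB $17,868. Book value $71,473.
Year 7: DB = ⌊$71,473 × 200%/10⌋ = $14,294; SL = ⌊$51,173/4⌋ = $12,793 → take DB $14,294. Book value $57,179.
Year 8: DB = ⌊$57,179 × 200%/10⌋ = $11,435; SL = ⌊$36,879/3⌋ = $12,293 → take SL $12,293. Book value $44,886.
Year 9: DB = ⌊$44,886 × 200%/10⌋ = $8,977; SL = ⌊$24,586/2⌋ = $12,293 → take SL $12,293. Book value $32,593.
Year 10 (final): $32,593 − $20,300 = $12,293. Book value $20,300.

$54,528; $43,623; $34,898; $27,919; $22,335; $17,868; $14,294; $12,293; $12,293; $12,293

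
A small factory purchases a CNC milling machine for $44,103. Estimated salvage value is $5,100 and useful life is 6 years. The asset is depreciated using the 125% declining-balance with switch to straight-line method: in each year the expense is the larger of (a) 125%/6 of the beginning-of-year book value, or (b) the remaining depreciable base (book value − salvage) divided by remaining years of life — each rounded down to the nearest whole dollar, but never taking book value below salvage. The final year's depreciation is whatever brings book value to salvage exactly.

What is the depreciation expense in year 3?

$5,758

Depreciable base = $44,103 − $5,100 = $39,003.
Year 1: DB = ⌊$44,103 × 125%/6⌋ = $9,188; SL = ⌊$39,003/6⌋ = $6,500 → take DB $9,188. Book value $34,915.
Year 2: DB = ⌊$34,915 × 125%/6⌋ = $7,273; SL = ⌊$29,815/5⌋ = $5,963 → take DB $7,273. Book value $27,642.
Year 3: DB = ⌊$27,642 × 125%/6⌋ = $5,758; SL = ⌊$22,542/4⌋ = $5,635 → take DB $5,758. Book value $21,884.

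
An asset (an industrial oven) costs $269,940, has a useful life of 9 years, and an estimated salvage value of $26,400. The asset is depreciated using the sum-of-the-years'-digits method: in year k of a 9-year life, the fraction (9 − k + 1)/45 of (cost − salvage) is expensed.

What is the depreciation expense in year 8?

$10,824

Depreciable base = $269,940 − $26,400 = $243,540.
Sum of the years' digits = 9+8+7+6+5+4+3+2+1 = 45.
Year 1: $243,540 × 9/45 = $48,708. Book value $221,232.
Year 2: $243,540 × 8/45 = $43,296. Book value $177,936.
Year 3: $243,540 × 7/45 = $37,884. Book value $140,052.
Year 4: $243,540 × 6/45 = $32,472. Book value $107,580.
Year 5: $243,540 × 5/45 = $27,060. Book value $80,520.
Year 6: $243,540 × 4/45 = $21,648. Book value $58,872.
Year 7: $243,540 × 3/45 = $16,236. Book value $42,636.
Year 8: $243,540 × 2/45 = $10,824. Book value $31,812.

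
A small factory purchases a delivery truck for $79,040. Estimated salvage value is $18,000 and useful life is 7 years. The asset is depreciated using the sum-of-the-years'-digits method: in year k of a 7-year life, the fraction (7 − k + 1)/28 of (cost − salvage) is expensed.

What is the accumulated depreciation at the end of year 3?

Depreciable base = $79,040 − $18,000 = $61,040.
Sum of the years' digits = 7+6+5+4+3+2+1 = 28.
Year 1: $61,040 × 7/28 = $15,260. Book value $63,780.
Year 2: $61,040 × 6/28 = $13,080. Book value $50,700.
Year 3: $61,040 × 5/28 = $10,900. Book value $39,800.
Accumulated through year 3 = $79,040 − $39,800 = $39,240.

$39,240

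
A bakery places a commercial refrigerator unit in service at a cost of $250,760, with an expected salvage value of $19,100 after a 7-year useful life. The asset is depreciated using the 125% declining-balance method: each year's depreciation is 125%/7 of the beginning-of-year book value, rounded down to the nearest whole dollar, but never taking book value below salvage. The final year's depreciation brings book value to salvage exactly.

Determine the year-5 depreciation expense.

Depreciable base = $250,760 − $19,100 = $231,660.
Year 1: ⌊$250,760 × 125%/7⌋ = $44,778. Book value $205,982.
Year 2: ⌊$205,982 × 125%/7⌋ = $36,782. Book value $169,200.
Year 3: ⌊$169,200 × 125%/7⌋ = $30,214. Book value $138,986.
Year 4: ⌊$138,986 × 125%/7⌋ = $24,818. Book value $114,168.
Year 5: ⌊$114,168 × 125%/7⌋ = $20,387. Book value $93,781.

$20,387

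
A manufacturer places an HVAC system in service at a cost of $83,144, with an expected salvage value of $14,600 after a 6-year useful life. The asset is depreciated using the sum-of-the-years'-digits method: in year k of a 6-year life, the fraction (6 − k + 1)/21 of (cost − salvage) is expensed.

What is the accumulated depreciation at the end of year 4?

$58,752

Depreciable base = $83,144 − $14,600 = $68,544.
Sum of the years' digits = 6+5+4+3+2+1 = 21.
Year 1: $68,544 × 6/21 = $19,584. Book value $63,560.
Year 2: $68,544 × 5/21 = $16,320. Book value $47,240.
Year 3: $68,544 × 4/21 = $13,056. Book value $34,184.
Year 4: $68,544 × 3/21 = $9,792. Book value $24,392.
Accumulated through year 4 = $83,144 − $24,392 = $58,752.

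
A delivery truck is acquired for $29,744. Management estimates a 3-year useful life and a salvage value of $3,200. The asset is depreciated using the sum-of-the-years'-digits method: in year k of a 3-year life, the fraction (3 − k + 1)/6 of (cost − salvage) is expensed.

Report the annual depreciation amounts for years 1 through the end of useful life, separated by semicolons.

$13,272; $8,848; $4,424

Depreciable base = $29,744 − $3,200 = $26,544.
Sum of the years' digits = 3+2+1 = 6.
Year 1: $26,544 × 3/6 = $13,272. Book value $16,472.
Year 2: $26,544 × 2/6 = $8,848. Book value $7,624.
Year 3: $26,544 × 1/6 = $4,424. Book value $3,200.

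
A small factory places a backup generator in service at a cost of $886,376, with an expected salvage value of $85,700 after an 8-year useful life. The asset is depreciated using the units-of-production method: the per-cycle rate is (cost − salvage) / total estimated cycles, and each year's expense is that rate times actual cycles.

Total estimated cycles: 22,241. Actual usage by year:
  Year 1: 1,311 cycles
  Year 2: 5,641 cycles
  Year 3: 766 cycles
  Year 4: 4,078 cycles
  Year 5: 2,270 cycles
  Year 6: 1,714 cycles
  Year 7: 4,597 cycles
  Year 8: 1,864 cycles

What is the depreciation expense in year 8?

$67,104

Depreciable base = $886,376 − $85,700 = $800,676.
Rate = $800,676 / 22,241 cycles = $36 per cycle.
Year 1: 1,311 × $36 = $47,196. Book value $839,180.
Year 2: 5,641 × $36 = $203,076. Book value $636,104.
Year 3: 766 × $36 = $27,576. Book value $608,528.
Year 4: 4,078 × $36 = $146,808. Book value $461,720.
Year 5: 2,270 × $36 = $81,720. Book value $380,000.
Year 6: 1,714 × $36 = $61,704. Book value $318,296.
Year 7: 4,597 × $36 = $165,492. Book value $152,804.
Year 8: 1,864 × $36 = $67,104. Book value $85,700.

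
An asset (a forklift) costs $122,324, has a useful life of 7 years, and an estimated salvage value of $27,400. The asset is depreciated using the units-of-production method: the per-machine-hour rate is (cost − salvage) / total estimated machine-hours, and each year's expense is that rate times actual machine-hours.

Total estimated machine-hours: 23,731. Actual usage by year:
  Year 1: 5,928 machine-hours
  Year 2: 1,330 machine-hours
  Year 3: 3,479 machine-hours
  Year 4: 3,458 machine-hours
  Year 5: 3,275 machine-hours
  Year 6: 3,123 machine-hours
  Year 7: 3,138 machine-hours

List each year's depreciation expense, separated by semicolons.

$23,712; $5,320; $13,916; $13,832; $13,100; $12,492; $12,552

Depreciable base = $122,324 − $27,400 = $94,924.
Rate = $94,924 / 23,731 machine-hours = $4 per machine-hour.
Year 1: 5,928 × $4 = $23,712. Book value $98,612.
Year 2: 1,330 × $4 = $5,320. Book value $93,292.
Year 3: 3,479 × $4 = $13,916. Book value $79,376.
Year 4: 3,458 × $4 = $13,832. Book value $65,544.
Year 5: 3,275 × $4 = $13,100. Book value $52,444.
Year 6: 3,123 × $4 = $12,492. Book value $39,952.
Year 7: 3,138 × $4 = $12,552. Book value $27,400.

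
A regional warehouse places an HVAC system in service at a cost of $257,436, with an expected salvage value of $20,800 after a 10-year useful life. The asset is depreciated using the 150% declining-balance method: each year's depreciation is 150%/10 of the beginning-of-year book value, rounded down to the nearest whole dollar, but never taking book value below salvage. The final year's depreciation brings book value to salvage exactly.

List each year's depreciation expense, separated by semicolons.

Depreciable base = $257,436 − $20,800 = $236,636.
Year 1: ⌊$257,436 × 150%/10⌋ = $38,615. Book value $218,821.
Year 2: ⌊$218,821 × 150%/10⌋ = $32,823. Book value $185,998.
Year 3: ⌊$185,998 × 150%/10⌋ = $27,899. Book value $158,099.
Year 4: ⌊$158,099 × 150%/10⌋ = $23,714. Book value $134,385.
Year 5: ⌊$134,385 × 150%/10⌋ = $20,157. Book value $114,228.
Year 6: ⌊$114,228 × 150%/10⌋ = $17,134. Book value $97,094.
Year 7: ⌊$97,094 × 150%/10⌋ = $14,564. Book value $82,530.
Year 8: ⌊$82,530 × 150%/10⌋ = $12,379. Book value $70,151.
Year 9: ⌊$70,151 × 150%/10⌋ = $10,522. Book value $59,629.
Year 10 (final): $59,629 − $20,800 = $38,829. Book value $20,800.

$38,615; $32,823; $27,899; $23,714; $20,157; $17,134; $14,564; $12,379; $10,522; $38,829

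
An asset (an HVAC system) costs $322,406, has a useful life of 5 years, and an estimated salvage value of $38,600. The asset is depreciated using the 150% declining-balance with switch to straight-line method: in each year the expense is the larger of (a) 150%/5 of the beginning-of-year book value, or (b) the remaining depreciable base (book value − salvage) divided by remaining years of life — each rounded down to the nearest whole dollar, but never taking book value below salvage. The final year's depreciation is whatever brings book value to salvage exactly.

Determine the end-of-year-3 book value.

$110,586

Depreciable base = $322,406 − $38,600 = $283,806.
Year 1: DB = ⌊$322,406 × 150%/5⌋ = $96,721; SL = ⌊$283,806/5⌋ = $56,761 → take DB $96,721. Book value $225,685.
Year 2: DB = ⌊$225,685 × 150%/5⌋ = $67,705; SL = ⌊$187,085/4⌋ = $46,771 → take DB $67,705. Book value $157,980.
Year 3: DB = ⌊$157,980 × 150%/5⌋ = $47,394; SL = ⌊$119,380/3⌋ = $39,793 → take DB $47,394. Book value $110,586.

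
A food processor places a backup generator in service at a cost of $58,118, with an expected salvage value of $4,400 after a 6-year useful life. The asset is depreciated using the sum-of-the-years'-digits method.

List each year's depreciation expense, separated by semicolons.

Depreciable base = $58,118 − $4,400 = $53,718.
Sum of the years' digits = 6+5+4+3+2+1 = 21.
Year 1: $53,718 × 6/21 = $15,348. Book value $42,770.
Year 2: $53,718 × 5/21 = $12,790. Book value $29,980.
Year 3: $53,718 × 4/21 = $10,232. Book value $19,748.
Year 4: $53,718 × 3/21 = $7,674. Book value $12,074.
Year 5: $53,718 × 2/21 = $5,116. Book value $6,958.
Year 6: $53,718 × 1/21 = $2,558. Book value $4,400.

$15,348; $12,790; $10,232; $7,674; $5,116; $2,558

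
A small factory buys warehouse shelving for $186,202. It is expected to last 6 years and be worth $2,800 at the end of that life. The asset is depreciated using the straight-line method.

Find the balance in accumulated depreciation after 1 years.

Depreciable base = $186,202 − $2,800 = $183,402.
Annual expense = $183,402 / 6 = $30,567.
End of year 1: book value $155,635.
Accumulated through year 1 = $186,202 − $155,635 = $30,567.

$30,567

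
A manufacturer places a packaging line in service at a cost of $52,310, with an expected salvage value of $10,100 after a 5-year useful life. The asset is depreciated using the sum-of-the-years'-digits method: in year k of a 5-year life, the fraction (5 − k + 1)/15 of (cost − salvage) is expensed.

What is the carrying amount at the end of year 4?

Depreciable base = $52,310 − $10,100 = $42,210.
Sum of the years' digits = 5+4+3+2+1 = 15.
Year 1: $42,210 × 5/15 = $14,070. Book value $38,240.
Year 2: $42,210 × 4/15 = $11,256. Book value $26,984.
Year 3: $42,210 × 3/15 = $8,442. Book value $18,542.
Year 4: $42,210 × 2/15 = $5,628. Book value $12,914.

$12,914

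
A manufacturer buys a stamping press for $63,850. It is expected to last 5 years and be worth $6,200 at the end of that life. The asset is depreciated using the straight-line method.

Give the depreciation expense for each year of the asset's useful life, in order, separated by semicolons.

Depreciable base = $63,850 − $6,200 = $57,650.
Annual expense = $57,650 / 5 = $11,530.
End of year 1: book value $52,320.
End of year 2: book value $40,790.
End of year 3: book value $29,260.
End of year 4: book value $17,730.
End of year 5: book value $6,200.

$11,530; $11,530; $11,530; $11,530; $11,530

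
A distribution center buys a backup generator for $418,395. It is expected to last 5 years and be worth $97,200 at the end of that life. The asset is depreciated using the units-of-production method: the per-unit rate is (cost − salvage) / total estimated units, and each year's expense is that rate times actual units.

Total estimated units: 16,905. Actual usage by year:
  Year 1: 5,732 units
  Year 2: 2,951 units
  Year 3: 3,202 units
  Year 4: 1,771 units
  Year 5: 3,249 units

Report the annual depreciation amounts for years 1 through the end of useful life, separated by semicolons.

$108,908; $56,069; $60,838; $33,649; $61,731

Depreciable base = $418,395 − $97,200 = $321,195.
Rate = $321,195 / 16,905 units = $19 per unit.
Year 1: 5,732 × $19 = $108,908. Book value $309,487.
Year 2: 2,951 × $19 = $56,069. Book value $253,418.
Year 3: 3,202 × $19 = $60,838. Book value $192,580.
Year 4: 1,771 × $19 = $33,649. Book value $158,931.
Year 5: 3,249 × $19 = $61,731. Book value $97,200.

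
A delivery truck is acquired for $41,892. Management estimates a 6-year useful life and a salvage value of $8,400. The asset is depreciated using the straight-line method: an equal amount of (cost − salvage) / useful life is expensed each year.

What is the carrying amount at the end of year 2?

Depreciable base = $41,892 − $8,400 = $33,492.
Annual expense = $33,492 / 6 = $5,582.
End of year 1: book value $36,310.
End of year 2: book value $30,728.

$30,728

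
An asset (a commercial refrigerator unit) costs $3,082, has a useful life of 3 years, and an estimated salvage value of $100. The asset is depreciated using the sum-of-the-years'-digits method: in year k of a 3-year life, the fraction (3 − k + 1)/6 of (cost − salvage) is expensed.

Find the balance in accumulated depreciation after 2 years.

$2,485

Depreciable base = $3,082 − $100 = $2,982.
Sum of the years' digits = 3+2+1 = 6.
Year 1: $2,982 × 3/6 = $1,491. Book value $1,591.
Year 2: $2,982 × 2/6 = $994. Book value $597.
Accumulated through year 2 = $3,082 − $597 = $2,485.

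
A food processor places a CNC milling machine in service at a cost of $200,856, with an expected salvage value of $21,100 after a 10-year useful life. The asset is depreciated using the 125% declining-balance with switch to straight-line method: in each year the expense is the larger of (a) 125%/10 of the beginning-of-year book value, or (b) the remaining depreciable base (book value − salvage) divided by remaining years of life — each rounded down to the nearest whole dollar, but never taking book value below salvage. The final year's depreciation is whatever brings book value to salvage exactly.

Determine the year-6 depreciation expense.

Depreciable base = $200,856 − $21,100 = $179,756.
Year 1: DB = ⌊$200,856 × 125%/10⌋ = $25,107; SL = ⌊$179,756/10⌋ = $17,975 → take DB $25,107. Book value $175,749.
Year 2: DB = ⌊$175,749 × 125%/10⌋ = $21,968; SL = ⌊$154,649/9⌋ = $17,183 → take DB $21,968. Book value $153,781.
Year 3: DB = ⌊$153,781 × 125%/10⌋ = $19,222; SL = ⌊$132,681/8⌋ = $16,585 → take DB $19,222. Book value $134,559.
Year 4: DB = ⌊$134,559 × 125%/10⌋ = $16,819; SL = ⌊$113,459/7⌋ = $16,208 → take DB $16,819. Book value $117,740.
Year 5: DB = ⌊$117,740 × 125%/10⌋ = $14,717; SL = ⌊$96,640/6⌋ = $16,106 → take SL $16,106. Book value $101,634.
Year 6: DB = ⌊$101,634 × 125%/10⌋ = $12,704; SL = ⌊$80,534/5⌋ = $16,106 → take SL $16,106. Book value $85,528.

$16,106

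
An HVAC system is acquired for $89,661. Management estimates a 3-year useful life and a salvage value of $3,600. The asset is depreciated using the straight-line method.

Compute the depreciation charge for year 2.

$28,687

Depreciable base = $89,661 − $3,600 = $86,061.
Annual expense = $86,061 / 3 = $28,687.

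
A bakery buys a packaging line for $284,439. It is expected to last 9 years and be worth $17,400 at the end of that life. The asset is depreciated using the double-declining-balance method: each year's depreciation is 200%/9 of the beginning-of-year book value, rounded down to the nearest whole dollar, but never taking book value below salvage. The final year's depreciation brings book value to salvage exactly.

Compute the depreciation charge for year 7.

Depreciable base = $284,439 − $17,400 = $267,039.
Year 1: ⌊$284,439 × 200%/9⌋ = $63,208. Book value $221,231.
Year 2: ⌊$221,231 × 200%/9⌋ = $49,162. Book value $172,069.
Year 3: ⌊$172,069 × 200%/9⌋ = $38,237. Book value $133,832.
Year 4: ⌊$133,832 × 200%/9⌋ = $29,740. Book value $104,092.
Year 5: ⌊$104,092 × 200%/9⌋ = $23,131. Book value $80,961.
Year 6: ⌊$80,961 × 200%/9⌋ = $17,991. Book value $62,970.
Year 7: ⌊$62,970 × 200%/9⌋ = $13,993. Book value $48,977.

$13,993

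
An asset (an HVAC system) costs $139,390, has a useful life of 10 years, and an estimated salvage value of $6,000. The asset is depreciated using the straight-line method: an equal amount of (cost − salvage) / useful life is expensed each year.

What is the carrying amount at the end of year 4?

Depreciable base = $139,390 − $6,000 = $133,390.
Annual expense = $133,390 / 10 = $13,339.
End of year 1: book value $126,051.
End of year 2: book value $112,712.
End of year 3: book value $99,373.
End of year 4: book value $86,034.

$86,034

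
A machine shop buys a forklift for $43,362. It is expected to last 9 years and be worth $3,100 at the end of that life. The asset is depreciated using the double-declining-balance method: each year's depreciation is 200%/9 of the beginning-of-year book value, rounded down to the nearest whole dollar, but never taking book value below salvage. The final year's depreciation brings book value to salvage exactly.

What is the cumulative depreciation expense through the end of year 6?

Depreciable base = $43,362 − $3,100 = $40,262.
Year 1: ⌊$43,362 × 200%/9⌋ = $9,636. Book value $33,726.
Year 2: ⌊$33,726 × 200%/9⌋ = $7,494. Book value $26,232.
Year 3: ⌊$26,232 × 200%/9⌋ = $5,829. Book value $20,403.
Year 4: ⌊$20,403 × 200%/9⌋ = $4,534. Book value $15,869.
Year 5: ⌊$15,869 × 200%/9⌋ = $3,526. Book value $12,343.
Year 6: ⌊$12,343 × 200%/9⌋ = $2,742. Book value $9,601.
Accumulated through year 6 = $43,362 − $9,601 = $33,761.

$33,761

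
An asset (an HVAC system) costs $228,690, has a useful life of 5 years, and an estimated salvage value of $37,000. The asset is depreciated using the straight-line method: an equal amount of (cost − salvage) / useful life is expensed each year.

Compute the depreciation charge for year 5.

Depreciable base = $228,690 − $37,000 = $191,690.
Annual expense = $191,690 / 5 = $38,338.

$38,338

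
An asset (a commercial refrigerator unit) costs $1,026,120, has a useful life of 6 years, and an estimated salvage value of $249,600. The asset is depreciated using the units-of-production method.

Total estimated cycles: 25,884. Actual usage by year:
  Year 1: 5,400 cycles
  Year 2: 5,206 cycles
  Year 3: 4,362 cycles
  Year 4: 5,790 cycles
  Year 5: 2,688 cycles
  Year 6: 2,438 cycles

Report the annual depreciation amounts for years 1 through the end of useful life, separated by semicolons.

$162,000; $156,180; $130,860; $173,700; $80,640; $73,140

Depreciable base = $1,026,120 − $249,600 = $776,520.
Rate = $776,520 / 25,884 cycles = $30 per cycle.
Year 1: 5,400 × $30 = $162,000. Book value $864,120.
Year 2: 5,206 × $30 = $156,180. Book value $707,940.
Year 3: 4,362 × $30 = $130,860. Book value $577,080.
Year 4: 5,790 × $30 = $173,700. Book value $403,380.
Year 5: 2,688 × $30 = $80,640. Book value $322,740.
Year 6: 2,438 × $30 = $73,140. Book value $249,600.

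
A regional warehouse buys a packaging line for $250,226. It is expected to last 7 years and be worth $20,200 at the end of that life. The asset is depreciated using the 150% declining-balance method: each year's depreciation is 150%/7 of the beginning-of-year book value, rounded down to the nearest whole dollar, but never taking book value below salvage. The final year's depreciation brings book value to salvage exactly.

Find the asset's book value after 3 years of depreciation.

Depreciable base = $250,226 − $20,200 = $230,026.
Year 1: ⌊$250,226 × 150%/7⌋ = $53,619. Book value $196,607.
Year 2: ⌊$196,607 × 150%/7⌋ = $42,130. Book value $154,477.
Year 3: ⌊$154,477 × 150%/7⌋ = $33,102. Book value $121,375.

$121,375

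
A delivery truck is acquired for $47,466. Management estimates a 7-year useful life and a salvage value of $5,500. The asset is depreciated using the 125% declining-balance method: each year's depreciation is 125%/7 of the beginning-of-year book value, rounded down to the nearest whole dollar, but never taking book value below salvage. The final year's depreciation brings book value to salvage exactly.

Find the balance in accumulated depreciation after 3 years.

$21,157

Depreciable base = $47,466 − $5,500 = $41,966.
Year 1: ⌊$47,466 × 125%/7⌋ = $8,476. Book value $38,990.
Year 2: ⌊$38,990 × 125%/7⌋ = $6,962. Book value $32,028.
Year 3: ⌊$32,028 × 125%/7⌋ = $5,719. Book value $26,309.
Accumulated through year 3 = $47,466 − $26,309 = $21,157.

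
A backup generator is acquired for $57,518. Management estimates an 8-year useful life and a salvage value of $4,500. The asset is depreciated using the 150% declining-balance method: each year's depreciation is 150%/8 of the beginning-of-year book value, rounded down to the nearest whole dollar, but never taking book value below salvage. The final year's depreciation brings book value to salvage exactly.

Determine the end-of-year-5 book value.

$20,369

Depreciable base = $57,518 − $4,500 = $53,018.
Year 1: ⌊$57,518 × 150%/8⌋ = $10,784. Book value $46,734.
Year 2: ⌊$46,734 × 150%/8⌋ = $8,762. Book value $37,972.
Year 3: ⌊$37,972 × 150%/8⌋ = $7,119. Book value $30,853.
Year 4: ⌊$30,853 × 150%/8⌋ = $5,784. Book value $25,069.
Year 5: ⌊$25,069 × 150%/8⌋ = $4,700. Book value $20,369.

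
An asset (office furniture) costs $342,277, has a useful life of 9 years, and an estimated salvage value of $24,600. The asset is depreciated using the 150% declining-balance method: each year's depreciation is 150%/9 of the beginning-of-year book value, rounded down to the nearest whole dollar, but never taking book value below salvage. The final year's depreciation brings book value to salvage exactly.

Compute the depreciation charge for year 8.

$15,920

Depreciable base = $342,277 − $24,600 = $317,677.
Year 1: ⌊$342,277 × 150%/9⌋ = $57,046. Book value $285,231.
Year 2: ⌊$285,231 × 150%/9⌋ = $47,538. Book value $237,693.
Year 3: ⌊$237,693 × 150%/9⌋ = $39,615. Book value $198,078.
Year 4: ⌊$198,078 × 150%/9⌋ = $33,013. Book value $165,065.
Year 5: ⌊$165,065 × 150%/9⌋ = $27,510. Book value $137,555.
Year 6: ⌊$137,555 × 150%/9⌋ = $22,925. Book value $114,630.
Year 7: ⌊$114,630 × 150%/9⌋ = $19,105. Book value $95,525.
Year 8: ⌊$95,525 × 150%/9⌋ = $15,920. Book value $79,605.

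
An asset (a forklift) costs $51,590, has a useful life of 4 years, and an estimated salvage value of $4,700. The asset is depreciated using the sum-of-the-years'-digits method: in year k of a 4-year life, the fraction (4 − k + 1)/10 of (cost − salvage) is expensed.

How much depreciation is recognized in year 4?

Depreciable base = $51,590 − $4,700 = $46,890.
Sum of the years' digits = 4+3+2+1 = 10.
Year 1: $46,890 × 4/10 = $18,756. Book value $32,834.
Year 2: $46,890 × 3/10 = $14,067. Book value $18,767.
Year 3: $46,890 × 2/10 = $9,378. Book value $9,389.
Year 4: $46,890 × 1/10 = $4,689. Book value $4,700.

$4,689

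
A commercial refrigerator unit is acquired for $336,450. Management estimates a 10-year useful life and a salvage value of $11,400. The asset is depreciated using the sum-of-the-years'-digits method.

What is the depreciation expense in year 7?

$23,640

Depreciable base = $336,450 − $11,400 = $325,050.
Sum of the years' digits = 10+9+8+7+6+5+4+3+2+1 = 55.
Year 1: $325,050 × 10/55 = $59,100. Book value $277,350.
Year 2: $325,050 × 9/55 = $53,190. Book value $224,160.
Year 3: $325,050 × 8/55 = $47,280. Book value $176,880.
Year 4: $325,050 × 7/55 = $41,370. Book value $135,510.
Year 5: $325,050 × 6/55 = $35,460. Book value $100,050.
Year 6: $325,050 × 5/55 = $29,550. Book value $70,500.
Year 7: $325,050 × 4/55 = $23,640. Book value $46,860.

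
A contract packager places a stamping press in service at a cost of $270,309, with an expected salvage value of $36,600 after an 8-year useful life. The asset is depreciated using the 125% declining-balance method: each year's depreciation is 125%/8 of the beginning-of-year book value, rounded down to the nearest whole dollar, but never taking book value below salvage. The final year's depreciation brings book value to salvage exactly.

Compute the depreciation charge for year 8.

Depreciable base = $270,309 − $36,600 = $233,709.
Year 1: ⌊$270,309 × 125%/8⌋ = $42,235. Book value $228,074.
Year 2: ⌊$228,074 × 125%/8⌋ = $35,636. Book value $192,438.
Year 3: ⌊$192,438 × 125%/8⌋ = $30,068. Book value $162,370.
Year 4: ⌊$162,370 × 125%/8⌋ = $25,370. Book value $137,000.
Year 5: ⌊$137,000 × 125%/8⌋ = $21,406. Book value $115,594.
Year 6: ⌊$115,594 × 125%/8⌋ = $18,061. Book value $97,533.
Year 7: ⌊$97,533 × 125%/8⌋ = $15,239. Book value $82,294.
Year 8 (final): $82,294 − $36,600 = $45,694. Book value $36,600.

$45,694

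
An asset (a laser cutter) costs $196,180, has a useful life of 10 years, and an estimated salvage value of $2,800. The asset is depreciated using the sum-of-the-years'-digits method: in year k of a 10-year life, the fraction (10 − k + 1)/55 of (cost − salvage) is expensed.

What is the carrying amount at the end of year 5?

$55,540

Depreciable base = $196,180 − $2,800 = $193,380.
Sum of the years' digits = 10+9+8+7+6+5+4+3+2+1 = 55.
Year 1: $193,380 × 10/55 = $35,160. Book value $161,020.
Year 2: $193,380 × 9/55 = $31,644. Book value $129,376.
Year 3: $193,380 × 8/55 = $28,128. Book value $101,248.
Year 4: $193,380 × 7/55 = $24,612. Book value $76,636.
Year 5: $193,380 × 6/55 = $21,096. Book value $55,540.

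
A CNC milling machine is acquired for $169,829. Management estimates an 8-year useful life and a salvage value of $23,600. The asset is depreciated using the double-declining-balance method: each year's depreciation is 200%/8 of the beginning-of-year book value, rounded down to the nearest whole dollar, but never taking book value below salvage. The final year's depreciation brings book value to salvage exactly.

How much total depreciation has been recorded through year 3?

$98,182

Depreciable base = $169,829 − $23,600 = $146,229.
Year 1: ⌊$169,829 × 200%/8⌋ = $42,457. Book value $127,372.
Year 2: ⌊$127,372 × 200%/8⌋ = $31,843. Book value $95,529.
Year 3: ⌊$95,529 × 200%/8⌋ = $23,882. Book value $71,647.
Accumulated through year 3 = $169,829 − $71,647 = $98,182.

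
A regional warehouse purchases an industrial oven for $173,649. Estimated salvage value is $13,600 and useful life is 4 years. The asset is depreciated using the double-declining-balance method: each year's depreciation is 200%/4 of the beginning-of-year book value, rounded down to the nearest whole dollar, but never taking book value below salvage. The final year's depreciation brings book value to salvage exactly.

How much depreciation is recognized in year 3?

$21,706

Depreciable base = $173,649 − $13,600 = $160,049.
Year 1: ⌊$173,649 × 200%/4⌋ = $86,824. Book value $86,825.
Year 2: ⌊$86,825 × 200%/4⌋ = $43,412. Book value $43,413.
Year 3: ⌊$43,413 × 200%/4⌋ = $21,706. Book value $21,707.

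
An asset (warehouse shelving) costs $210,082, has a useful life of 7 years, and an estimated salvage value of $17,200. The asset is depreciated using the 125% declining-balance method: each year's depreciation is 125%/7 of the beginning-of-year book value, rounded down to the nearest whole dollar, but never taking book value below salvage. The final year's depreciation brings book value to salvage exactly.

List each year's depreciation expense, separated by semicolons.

$37,514; $30,815; $25,313; $20,792; $17,080; $14,030; $47,338

Depreciable base = $210,082 − $17,200 = $192,882.
Year 1: ⌊$210,082 × 125%/7⌋ = $37,514. Book value $172,568.
Year 2: ⌊$172,568 × 125%/7⌋ = $30,815. Book value $141,753.
Year 3: ⌊$141,753 × 125%/7⌋ = $25,313. Book value $116,440.
Year 4: ⌊$116,440 × 125%/7⌋ = $20,792. Book value $95,648.
Year 5: ⌊$95,648 × 125%/7⌋ = $17,080. Book value $78,568.
Year 6: ⌊$78,568 × 125%/7⌋ = $14,030. Book value $64,538.
Year 7 (final): $64,538 − $17,200 = $47,338. Book value $17,200.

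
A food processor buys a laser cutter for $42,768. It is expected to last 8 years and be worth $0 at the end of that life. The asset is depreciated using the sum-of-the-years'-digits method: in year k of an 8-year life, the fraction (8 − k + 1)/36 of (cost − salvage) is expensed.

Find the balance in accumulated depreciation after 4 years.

Depreciable base = $42,768 − $0 = $42,768.
Sum of the years' digits = 8+7+6+5+4+3+2+1 = 36.
Year 1: $42,768 × 8/36 = $9,504. Book value $33,264.
Year 2: $42,768 × 7/36 = $8,316. Book value $24,948.
Year 3: $42,768 × 6/36 = $7,128. Book value $17,820.
Year 4: $42,768 × 5/36 = $5,940. Book value $11,880.
Accumulated through year 4 = $42,768 − $11,880 = $30,888.

$30,888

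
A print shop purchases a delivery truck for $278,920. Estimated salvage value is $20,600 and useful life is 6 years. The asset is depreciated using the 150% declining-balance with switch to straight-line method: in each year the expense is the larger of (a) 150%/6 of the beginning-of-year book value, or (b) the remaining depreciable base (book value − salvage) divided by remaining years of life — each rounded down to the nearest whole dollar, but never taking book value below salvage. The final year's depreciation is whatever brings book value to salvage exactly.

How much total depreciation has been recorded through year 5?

Depreciable base = $278,920 − $20,600 = $258,320.
Year 1: DB = ⌊$278,920 × 150%/6⌋ = $69,730; SL = ⌊$258,320/6⌋ = $43,053 → take DB $69,730. Book value $209,190.
Year 2: DB = ⌊$209,190 × 150%/6⌋ = $52,297; SL = ⌊$188,590/5⌋ = $37,718 → take DB $52,297. Book value $156,893.
Year 3: DB = ⌊$156,893 × 150%/6⌋ = $39,223; SL = ⌊$136,293/4⌋ = $34,073 → take DB $39,223. Book value $117,670.
Year 4: DB = ⌊$117,670 × 150%/6⌋ = $29,417; SL = ⌊$97,070/3⌋ = $32,356 → take SL $32,356. Book value $85,314.
Year 5: DB = ⌊$85,314 × 150%/6⌋ = $21,328; SL = ⌊$64,714/2⌋ = $32,357 → take SL $32,357. Book value $52,957.
Accumulated through year 5 = $278,920 − $52,957 = $225,963.

$225,963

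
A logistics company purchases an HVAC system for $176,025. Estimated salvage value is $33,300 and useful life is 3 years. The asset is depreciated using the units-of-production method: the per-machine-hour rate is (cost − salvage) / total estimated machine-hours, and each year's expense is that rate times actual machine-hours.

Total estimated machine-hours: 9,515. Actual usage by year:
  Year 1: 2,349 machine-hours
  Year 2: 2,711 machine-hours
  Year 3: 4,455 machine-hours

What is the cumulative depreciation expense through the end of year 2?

Depreciable base = $176,025 − $33,300 = $142,725.
Rate = $142,725 / 9,515 machine-hours = $15 per machine-hour.
Year 1: 2,349 × $15 = $35,235. Book value $140,790.
Year 2: 2,711 × $15 = $40,665. Book value $100,125.
Accumulated through year 2 = $176,025 − $100,125 = $75,900.

$75,900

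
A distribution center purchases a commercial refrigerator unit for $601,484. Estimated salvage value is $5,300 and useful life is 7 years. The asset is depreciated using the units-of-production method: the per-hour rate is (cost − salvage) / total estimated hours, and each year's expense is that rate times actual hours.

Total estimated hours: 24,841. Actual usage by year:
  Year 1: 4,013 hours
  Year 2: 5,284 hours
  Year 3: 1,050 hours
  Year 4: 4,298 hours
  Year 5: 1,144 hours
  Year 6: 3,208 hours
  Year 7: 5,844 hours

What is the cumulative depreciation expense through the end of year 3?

Depreciable base = $601,484 − $5,300 = $596,184.
Rate = $596,184 / 24,841 hours = $24 per hour.
Year 1: 4,013 × $24 = $96,312. Book value $505,172.
Year 2: 5,284 × $24 = $126,816. Book value $378,356.
Year 3: 1,050 × $24 = $25,200. Book value $353,156.
Accumulated through year 3 = $601,484 − $353,156 = $248,328.

$248,328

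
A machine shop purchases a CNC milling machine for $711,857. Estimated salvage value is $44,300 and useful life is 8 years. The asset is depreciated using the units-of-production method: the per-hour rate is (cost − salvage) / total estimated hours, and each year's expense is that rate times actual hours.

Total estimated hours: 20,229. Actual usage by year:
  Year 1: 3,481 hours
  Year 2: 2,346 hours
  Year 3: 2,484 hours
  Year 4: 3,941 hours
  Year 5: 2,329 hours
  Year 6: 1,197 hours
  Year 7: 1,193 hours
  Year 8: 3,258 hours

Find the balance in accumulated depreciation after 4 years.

Depreciable base = $711,857 − $44,300 = $667,557.
Rate = $667,557 / 20,229 hours = $33 per hour.
Year 1: 3,481 × $33 = $114,873. Book value $596,984.
Year 2: 2,346 × $33 = $77,418. Book value $519,566.
Year 3: 2,484 × $33 = $81,972. Book value $437,594.
Year 4: 3,941 × $33 = $130,053. Book value $307,541.
Accumulated through year 4 = $711,857 − $307,541 = $404,316.

$404,316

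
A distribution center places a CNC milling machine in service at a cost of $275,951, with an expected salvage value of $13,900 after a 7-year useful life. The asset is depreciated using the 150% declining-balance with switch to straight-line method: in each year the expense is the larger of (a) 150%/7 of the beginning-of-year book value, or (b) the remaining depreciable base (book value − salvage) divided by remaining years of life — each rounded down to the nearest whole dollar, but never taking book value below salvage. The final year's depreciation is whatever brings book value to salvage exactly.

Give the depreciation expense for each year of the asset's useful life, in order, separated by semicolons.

$59,132; $46,461; $36,505; $29,988; $29,988; $29,988; $29,989

Depreciable base = $275,951 − $13,900 = $262,051.
Year 1: DB = ⌊$275,951 × 150%/7⌋ = $59,132; SL = ⌊$262,051/7⌋ = $37,435 → take DB $59,132. Book value $216,819.
Year 2: DB = ⌊$216,819 × 150%/7⌋ = $46,461; SL = ⌊$202,919/6⌋ = $33,819 → take DB $46,461. Book value $170,358.
Year 3: DB = ⌊$170,358 × 150%/7⌋ = $36,505; SL = ⌊$156,458/5⌋ = $31,291 → take DB $36,505. Book value $133,853.
Year 4: DB = ⌊$133,853 × 150%/7⌋ = $28,682; SL = ⌊$119,953/4⌋ = $29,988 → take SL $29,988. Book value $103,865.
Year 5: DB = ⌊$103,865 × 150%/7⌋ = $22,256; SL = ⌊$89,965/3⌋ = $29,988 → take SL $29,988. Book value $73,877.
Year 6: DB = ⌊$73,877 × 150%/7⌋ = $15,830; SL = ⌊$59,977/2⌋ = $29,988 → take SL $29,988. Book value $43,889.
Year 7 (final): $43,889 − $13,900 = $29,989. Book value $13,900.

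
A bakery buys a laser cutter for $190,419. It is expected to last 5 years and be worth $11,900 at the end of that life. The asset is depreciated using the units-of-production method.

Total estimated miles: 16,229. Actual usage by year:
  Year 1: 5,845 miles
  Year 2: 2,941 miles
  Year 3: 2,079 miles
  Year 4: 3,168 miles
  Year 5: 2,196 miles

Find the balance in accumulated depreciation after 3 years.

Depreciable base = $190,419 − $11,900 = $178,519.
Rate = $178,519 / 16,229 miles = $11 per mile.
Year 1: 5,845 × $11 = $64,295. Book value $126,124.
Year 2: 2,941 × $11 = $32,351. Book value $93,773.
Year 3: 2,079 × $11 = $22,869. Book value $70,904.
Accumulated through year 3 = $190,419 − $70,904 = $119,515.

$119,515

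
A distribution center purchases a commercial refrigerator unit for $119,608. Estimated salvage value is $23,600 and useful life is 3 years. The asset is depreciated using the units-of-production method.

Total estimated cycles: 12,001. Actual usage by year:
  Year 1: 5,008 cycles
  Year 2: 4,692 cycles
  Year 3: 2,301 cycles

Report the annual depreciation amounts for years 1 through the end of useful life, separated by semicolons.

$40,064; $37,536; $18,408

Depreciable base = $119,608 − $23,600 = $96,008.
Rate = $96,008 / 12,001 cycles = $8 per cycle.
Year 1: 5,008 × $8 = $40,064. Book value $79,544.
Year 2: 4,692 × $8 = $37,536. Book value $42,008.
Year 3: 2,301 × $8 = $18,408. Book value $23,600.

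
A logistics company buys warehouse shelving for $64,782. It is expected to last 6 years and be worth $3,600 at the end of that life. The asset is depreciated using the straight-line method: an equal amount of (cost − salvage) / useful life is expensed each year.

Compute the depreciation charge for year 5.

$10,197

Depreciable base = $64,782 − $3,600 = $61,182.
Annual expense = $61,182 / 6 = $10,197.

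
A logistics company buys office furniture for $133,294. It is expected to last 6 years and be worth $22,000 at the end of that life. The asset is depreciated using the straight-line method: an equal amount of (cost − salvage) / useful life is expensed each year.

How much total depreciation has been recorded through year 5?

Depreciable base = $133,294 − $22,000 = $111,294.
Annual expense = $111,294 / 6 = $18,549.
End of year 1: book value $114,745.
End of year 2: book value $96,196.
End of year 3: book value $77,647.
End of year 4: book value $59,098.
End of year 5: book value $40,549.
Accumulated through year 5 = $133,294 − $40,549 = $92,745.

$92,745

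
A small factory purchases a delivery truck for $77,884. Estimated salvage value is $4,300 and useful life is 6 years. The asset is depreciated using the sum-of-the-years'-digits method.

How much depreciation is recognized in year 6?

Depreciable base = $77,884 − $4,300 = $73,584.
Sum of the years' digits = 6+5+4+3+2+1 = 21.
Year 1: $73,584 × 6/21 = $21,024. Book value $56,860.
Year 2: $73,584 × 5/21 = $17,520. Book value $39,340.
Year 3: $73,584 × 4/21 = $14,016. Book value $25,324.
Year 4: $73,584 × 3/21 = $10,512. Book value $14,812.
Year 5: $73,584 × 2/21 = $7,008. Book value $7,804.
Year 6: $73,584 × 1/21 = $3,504. Book value $4,300.

$3,504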